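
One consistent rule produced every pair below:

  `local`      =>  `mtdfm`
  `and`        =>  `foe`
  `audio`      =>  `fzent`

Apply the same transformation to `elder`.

The shift depends on letter class: consonant l→m is +1, but vowel o→t is +5. Vowels shift forward by 5 and consonants shift forward by 1.
Applying it to elder: e(vowel)+5=j, l(cons)+1=m, d(cons)+1=e, e(vowel)+5=j, r(cons)+1=s.

jmejs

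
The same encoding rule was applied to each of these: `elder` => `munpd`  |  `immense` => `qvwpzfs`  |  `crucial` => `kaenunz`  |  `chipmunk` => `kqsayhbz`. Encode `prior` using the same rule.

In elder: e→m is +8, l→u is +9, d→n is +10, e→p is +11 — the shift increases by 1 each position. Each letter shifts forward by (position + 8), i.e. 8, 9, 10, … — the shift grows by one for each successive letter.
For prior: p+8=x, r+9=a, i+10=s, o+11=z, r+12=d.

xaszd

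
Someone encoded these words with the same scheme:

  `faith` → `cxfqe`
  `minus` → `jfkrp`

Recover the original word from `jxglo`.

major

Compare letters: f→c is +23, a→x is +23, i→f is +23 — a constant shift. Each letter is shifted forward by 23 in the alphabet (a Caesar shift of +23).
Reversing it on jxglo: j−23=m, x−23=a, g−23=j, l−23=o, o−23=r.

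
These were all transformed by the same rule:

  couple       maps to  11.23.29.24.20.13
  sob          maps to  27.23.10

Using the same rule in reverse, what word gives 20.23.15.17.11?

The number is (letter's place in the alphabet, a=1) + 8.
Decoding 20.23.15.17.11: 20→(20−8)÷1=12=l, 23→(23−8)÷1=15=o, 15→(15−8)÷1=7=g, 17→(17−8)÷1=9=i, 11→(11−8)÷1=3=c.

logic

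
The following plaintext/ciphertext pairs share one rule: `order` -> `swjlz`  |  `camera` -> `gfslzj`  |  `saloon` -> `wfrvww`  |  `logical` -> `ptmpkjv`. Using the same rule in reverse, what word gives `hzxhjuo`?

In order: o→s is +4, r→w is +5, d→j is +6, e→l is +7 — the shift increases by 1 each position. The shift increases by 1 at each position, starting from +4: 4, 5, 6, ….
Undoing it on hzxhjuo: h−4=d, z−5=u, x−6=r, h−7=a, j−8=b, u−9=l, o−10=e.

durable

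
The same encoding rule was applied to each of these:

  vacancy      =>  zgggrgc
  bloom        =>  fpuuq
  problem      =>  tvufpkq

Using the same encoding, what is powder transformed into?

The shift depends on letter class: consonant v→z is +4, but vowel a→g is +6. Two shifts are in play — +6 for a/e/i/o/u, +4 for every other letter.
On powder: p(cons)+4=t, o(vowel)+6=u, w(cons)+4=a, d(cons)+4=h, e(vowel)+6=k, r(cons)+4=v.

tuahkv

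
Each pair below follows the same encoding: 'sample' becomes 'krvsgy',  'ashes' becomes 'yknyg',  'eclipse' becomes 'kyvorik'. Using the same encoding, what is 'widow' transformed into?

The output letters match the input read backwards, each shifted +6: sample reversed is elpmas. Two steps: reverse the string, then apply a Caesar shift of +6.
On widow: reverse → wodiw; then shift: w+6=c, o+6=u, d+6=j, i+6=o, w+6=c.

cujoc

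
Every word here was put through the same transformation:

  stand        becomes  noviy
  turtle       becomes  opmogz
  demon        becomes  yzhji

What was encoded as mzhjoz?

Compare letters: s→n is +21, t→o is +21, a→v is +21 — a constant shift. Each letter is shifted forward by 21 in the alphabet (a Caesar shift of +21).
Decoding mzhjoz: m−21=r, z−21=e, h−21=m, j−21=o, o−21=t, z−21=e.

remote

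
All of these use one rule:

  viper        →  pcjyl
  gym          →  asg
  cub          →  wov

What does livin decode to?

robot

Compare letters: v→p is +20, i→c is +20, p→j is +20 — a constant shift. Every letter moves 20 places later in the alphabet, wrapping around z→a.
Decoding livin: l−20=r, i−20=o, v−20=b, i−20=o, n−20=t.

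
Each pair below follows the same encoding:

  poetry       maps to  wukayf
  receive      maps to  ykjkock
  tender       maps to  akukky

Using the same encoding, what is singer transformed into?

zounky

The shift depends on letter class: consonant p→w is +7, but vowel o→u is +6. Vowels shift forward by 6 and consonants shift forward by 7.
For singer: s(cons)+7=z, i(vowel)+6=o, n(cons)+7=u, g(cons)+7=n, e(vowel)+6=k, r(cons)+7=y.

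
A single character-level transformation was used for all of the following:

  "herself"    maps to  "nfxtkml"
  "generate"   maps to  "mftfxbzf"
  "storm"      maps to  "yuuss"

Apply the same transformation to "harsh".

A repeating key of period 2 is used — shifts +6, +1 over and over.
For harsh: h+6=n, a+1=b, r+6=x, s+1=t, h+6=n.

nbxtn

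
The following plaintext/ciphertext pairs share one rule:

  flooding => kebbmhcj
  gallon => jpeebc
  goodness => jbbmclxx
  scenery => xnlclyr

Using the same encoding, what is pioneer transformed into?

ahbclly

f(5)→k(10) and l(11)→e(4) fit y≡25x+15 (mod 26); the inverse of 25 mod 26 is 25. Each letter's alphabet position (a=0..z=25) is mapped through 25·x+15 mod 26 — an affine cipher.
On pioneer: p(15)→25·15+15≡0=a; i(8)→25·8+15≡7=h; o(14)→25·14+15≡1=b; n(13)→25·13+15≡2=c; e(4)→25·4+15≡11=l; e(4)→25·4+15≡11=l; r(17)→25·17+15≡24=y (all mod 26).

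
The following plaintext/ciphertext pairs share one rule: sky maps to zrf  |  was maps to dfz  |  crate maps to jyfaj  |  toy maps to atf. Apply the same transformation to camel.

The shift depends on letter class: consonant s→z is +7, but vowel a→f is +5. Two shifts are in play — +5 for a/e/i/o/u, +7 for every other letter.
Applying it to camel: c(cons)+7=j, a(vowel)+5=f, m(cons)+7=t, e(vowel)+5=j, l(cons)+7=s.

jftjs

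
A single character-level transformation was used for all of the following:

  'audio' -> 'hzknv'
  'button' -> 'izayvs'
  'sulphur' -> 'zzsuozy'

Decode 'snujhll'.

lineage

It's a Vigenère-style cipher with numeric key [7,5]: position i shifts by key[i mod 2].
Undoing it on snujhll: s−7=l, n−5=i, u−7=n, j−5=e, h−7=a, l−5=g, l−7=e.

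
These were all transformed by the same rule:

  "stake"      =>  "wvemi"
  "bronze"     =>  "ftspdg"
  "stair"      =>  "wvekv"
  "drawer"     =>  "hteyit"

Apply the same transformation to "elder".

inhgv

It's a Vigenère-style cipher with numeric key [4,2]: position i shifts by key[i mod 2].
Applying it to elder: e+4=i, l+2=n, d+4=h, e+2=g, r+4=v.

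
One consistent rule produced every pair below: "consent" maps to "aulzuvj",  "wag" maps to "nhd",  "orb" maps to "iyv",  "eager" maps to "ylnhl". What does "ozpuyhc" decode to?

Read the word backwards and shift each letter +7.
Decoding ozpuyhc: shift back: o−7=h, z−7=s, p−7=i, u−7=n, y−7=r, h−7=a, c−7=v → hsinrav; then reverse → varnish.

varnish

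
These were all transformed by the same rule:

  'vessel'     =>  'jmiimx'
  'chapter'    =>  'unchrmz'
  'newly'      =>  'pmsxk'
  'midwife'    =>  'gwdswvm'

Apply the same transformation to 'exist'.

v(21)→j(9) and e(4)→m(12) fit y≡9x+2 (mod 26); the inverse of 9 mod 26 is 3. Each letter's alphabet position (a=0..z=25) is mapped through 9·x+2 mod 26 — an affine cipher.
On exist: e(4)→9·4+2≡12=m; x(23)→9·23+2≡1=b; i(8)→9·8+2≡22=w; s(18)→9·18+2≡8=i; t(19)→9·19+2≡17=r (all mod 26).

mbwir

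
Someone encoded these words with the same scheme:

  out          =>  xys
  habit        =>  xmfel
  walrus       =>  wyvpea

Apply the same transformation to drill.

ppmvh

Two steps: reverse the string, then apply a Caesar shift of +4.
On drill: reverse → llird; then shift: l+4=p, l+4=p, i+4=m, r+4=v, d+4=h.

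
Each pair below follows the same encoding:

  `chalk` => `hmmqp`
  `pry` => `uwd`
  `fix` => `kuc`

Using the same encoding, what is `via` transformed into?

aum

The shift depends on letter class: consonant c→h is +5, but vowel a→m is +12. Two shifts are in play — +12 for a/e/i/o/u, +5 for every other letter.
Applying it to via: v(cons)+5=a, i(vowel)+12=u, a(vowel)+12=m.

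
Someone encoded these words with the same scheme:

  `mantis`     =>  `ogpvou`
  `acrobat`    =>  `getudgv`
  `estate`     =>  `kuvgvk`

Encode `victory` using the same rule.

The shift depends on letter class: consonant m→o is +2, but vowel a→g is +6. The rule splits by letter class: vowels +6, consonants +2.
Applying it to victory: v(cons)+2=x, i(vowel)+6=o, c(cons)+2=e, t(cons)+2=v, o(vowel)+6=u, r(cons)+2=t, y(cons)+2=a.

xoevuta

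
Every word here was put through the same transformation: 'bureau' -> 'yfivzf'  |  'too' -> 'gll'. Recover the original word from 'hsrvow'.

shield

Each pair mirrors across the alphabet (b↔y, u↔f, r↔i): positions sum to 25. This is the alphabet-reversal cipher (Atbash): a becomes z, b becomes y, etc.
Decoding hsrvow: h↔s, s↔h, r↔i, v↔e, o↔l, w↔d.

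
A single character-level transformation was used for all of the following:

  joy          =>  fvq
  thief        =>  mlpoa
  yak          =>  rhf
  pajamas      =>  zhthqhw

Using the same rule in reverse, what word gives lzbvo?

house

The output letters match the input read backwards, each shifted +7: joy reversed is yoj. Read the word backwards and shift each letter +7.
Undoing it on lzbvo: shift back: l−7=e, z−7=s, b−7=u, v−7=o, o−7=h → esuoh; then reverse → house.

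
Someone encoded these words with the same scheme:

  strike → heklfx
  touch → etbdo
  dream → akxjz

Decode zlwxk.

miner

s(18)→h(7) and t(19)→e(4) fit y≡23x+9 (mod 26); the inverse of 23 mod 26 is 17. Treating letters as 0–25, the rule is x ↦ 23x + 9 (mod 26).
Reversing it on zlwxk: z(25)→17·(25−9)≡12=m; l(11)→17·(11−9)≡8=i; w(22)→17·(22−9)≡13=n; x(23)→17·(23−9)≡4=e; k(10)→17·(10−9)≡17=r (all mod 26).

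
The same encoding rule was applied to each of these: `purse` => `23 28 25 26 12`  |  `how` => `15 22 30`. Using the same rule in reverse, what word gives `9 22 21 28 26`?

bonus

p is letter #16 and maps to 23: an offset of 7. Each letter is replaced by its alphabet position (a=1..z=26) + 7.
Undoing it on 9 22 21 28 26: 9→(9−7)÷1=2=b, 22→(22−7)÷1=15=o, 21→(21−7)÷1=14=n, 28→(28−7)÷1=21=u, 26→(26−7)÷1=19=s.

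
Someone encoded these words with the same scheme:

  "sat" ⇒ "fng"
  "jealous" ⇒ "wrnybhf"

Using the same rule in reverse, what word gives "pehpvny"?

crucial

Every letter moves 13 places later in the alphabet, wrapping around z→a.
Reversing it on pehpvny: p−13=c, e−13=r, h−13=u, p−13=c, v−13=i, n−13=a, y−13=l.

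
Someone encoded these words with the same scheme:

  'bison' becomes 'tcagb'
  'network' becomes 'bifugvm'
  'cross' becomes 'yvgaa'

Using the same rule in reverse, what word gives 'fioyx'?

teach

b(1)→t(19) and i(8)→c(2) fit y≡5x+14 (mod 26); the inverse of 5 mod 26 is 21. This is an affine cipher: with a=0,…,z=25, each position x becomes (5x+14) mod 26.
Decoding fioyx: f(5)→21·(5−14)≡19=t; i(8)→21·(8−14)≡4=e; o(14)→21·(14−14)≡0=a; y(24)→21·(24−14)≡2=c; x(23)→21·(23−14)≡7=h (all mod 26).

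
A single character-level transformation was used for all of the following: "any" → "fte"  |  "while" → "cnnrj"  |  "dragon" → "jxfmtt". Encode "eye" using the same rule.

The shift depends on letter class: consonant n→t is +6, but vowel a→f is +5. The rule splits by letter class: vowels +5, consonants +6.
For eye: e(vowel)+5=j, y(cons)+6=e, e(vowel)+5=j.

jej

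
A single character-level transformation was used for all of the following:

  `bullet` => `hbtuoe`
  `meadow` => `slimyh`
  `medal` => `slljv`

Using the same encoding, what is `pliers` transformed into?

In bullet: b→h is +6, u→b is +7, l→t is +8, l→u is +9 — the shift increases by 1 each position. Letter i (0-indexed) is shifted by i+6, so successive shifts are 6, 7, 8, ….
For pliers: p+6=v, l+7=s, i+8=q, e+9=n, r+10=b, s+11=d.

vsqnbd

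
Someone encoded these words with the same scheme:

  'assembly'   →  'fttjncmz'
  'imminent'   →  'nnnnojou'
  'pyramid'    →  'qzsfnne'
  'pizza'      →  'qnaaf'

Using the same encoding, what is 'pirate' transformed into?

Two shifts are in play — +5 for a/e/i/o/u, +1 for every other letter.
For pirate: p(cons)+1=q, i(vowel)+5=n, r(cons)+1=s, a(vowel)+5=f, t(cons)+1=u, e(vowel)+5=j.

qnsfuj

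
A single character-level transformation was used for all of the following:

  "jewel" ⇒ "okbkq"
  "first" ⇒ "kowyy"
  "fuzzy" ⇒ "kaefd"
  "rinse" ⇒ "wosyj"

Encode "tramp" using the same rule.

yxfsu

Shifts by position in jewel: pos 0: j→o (+5), pos 1: e→k (+6), pos 2: w→b (+5), pos 3: e→k (+6) — repeating every 2. It's a Vigenère-style cipher with numeric key [5,6]: position i shifts by key[i mod 2].
On tramp: t+5=y, r+6=x, a+5=f, m+6=s, p+5=u.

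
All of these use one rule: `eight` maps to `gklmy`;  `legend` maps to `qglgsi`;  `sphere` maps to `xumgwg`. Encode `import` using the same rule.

kruqwy

Vowels shift forward by 2 and consonants shift forward by 5.
For import: i(vowel)+2=k, m(cons)+5=r, p(cons)+5=u, o(vowel)+2=q, r(cons)+5=w, t(cons)+5=y.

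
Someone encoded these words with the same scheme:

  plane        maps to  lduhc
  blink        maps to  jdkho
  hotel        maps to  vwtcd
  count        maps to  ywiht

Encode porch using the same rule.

lwpyv

Each letter's alphabet position (a=0..z=25) is mapped through 15·x+20 mod 26 — an affine cipher.
On porch: p(15)→15·15+20≡11=l; o(14)→15·14+20≡22=w; r(17)→15·17+20≡15=p; c(2)→15·2+20≡24=y; h(7)→15·7+20≡21=v (all mod 26).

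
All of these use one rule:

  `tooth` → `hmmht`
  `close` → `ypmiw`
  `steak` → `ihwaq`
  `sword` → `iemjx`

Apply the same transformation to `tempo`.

hwolm

t(19)→h(7) and o(14)→m(12) fit y≡25x+0 (mod 26); the inverse of 25 mod 26 is 25. Treating letters as 0–25, the rule is x ↦ 25x + 0 (mod 26).
On tempo: t(19)→25·19+0≡7=h; e(4)→25·4+0≡22=w; m(12)→25·12+0≡14=o; p(15)→25·15+0≡11=l; o(14)→25·14+0≡12=m (all mod 26).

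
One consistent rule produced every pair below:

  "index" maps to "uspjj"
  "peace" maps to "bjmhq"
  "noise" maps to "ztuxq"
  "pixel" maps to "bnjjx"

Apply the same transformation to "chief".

omujr

Shifts by position in index: pos 0: i→u (+12), pos 1: n→s (+5), pos 2: d→p (+12), pos 3: e→j (+5) — repeating every 2. It's a Vigenère-style cipher with numeric key [12,5]: position i shifts by key[i mod 2].
On chief: c+12=o, h+5=m, i+12=u, e+5=j, f+12=r.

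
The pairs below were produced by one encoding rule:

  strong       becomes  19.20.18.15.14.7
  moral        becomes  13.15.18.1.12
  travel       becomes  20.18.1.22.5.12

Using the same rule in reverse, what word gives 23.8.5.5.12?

wheel

s is letter #19 and maps to 19: an offset of 0. Letters become their 1-indexed alphabet positions: a=1 … z=26.
Undoing it on 23.8.5.5.12: 23=w, 8=h, 5=e, 5=e, 12=l.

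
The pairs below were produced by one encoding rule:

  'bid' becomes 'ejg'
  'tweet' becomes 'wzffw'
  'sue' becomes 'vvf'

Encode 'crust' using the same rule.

fuvvw

The shift depends on letter class: consonant b→e is +3, but vowel i→j is +1. Vowels shift forward by 1 and consonants shift forward by 3.
For crust: c(cons)+3=f, r(cons)+3=u, u(vowel)+1=v, s(cons)+3=v, t(cons)+3=w.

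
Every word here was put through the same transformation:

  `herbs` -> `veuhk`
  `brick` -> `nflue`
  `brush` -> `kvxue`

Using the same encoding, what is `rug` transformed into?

The output letters match the input read backwards, each shifted +3: herbs reversed is sbreh. The word is reversed, then every letter is shifted forward by 3.
For rug: reverse → gur; then shift: g+3=j, u+3=x, r+3=u.

jxu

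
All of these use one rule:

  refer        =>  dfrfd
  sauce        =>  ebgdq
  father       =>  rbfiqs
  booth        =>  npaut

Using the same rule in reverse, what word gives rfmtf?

Shifts by position in refer: pos 0: r→d (+12), pos 1: e→f (+1), pos 2: f→r (+12), pos 3: e→f (+1) — repeating every 2. A repeating key of period 2 is used — shifts +12, +1 over and over.
Undoing it on rfmtf: r−12=f, f−1=e, m−12=a, t−1=s, f−12=t.

feast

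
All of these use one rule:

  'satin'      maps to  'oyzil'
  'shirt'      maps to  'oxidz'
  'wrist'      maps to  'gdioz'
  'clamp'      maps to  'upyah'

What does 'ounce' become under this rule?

wkluq

Treating letters as 0–25, the rule is x ↦ 11x + 24 (mod 26).
Applying it to ounce: o(14)→11·14+24≡22=w; u(20)→11·20+24≡10=k; n(13)→11·13+24≡11=l; c(2)→11·2+24≡20=u; e(4)→11·4+24≡16=q (all mod 26).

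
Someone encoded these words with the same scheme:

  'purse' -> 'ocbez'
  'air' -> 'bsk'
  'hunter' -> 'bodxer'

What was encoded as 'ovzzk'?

apple

Two steps: reverse the string, then apply a Caesar shift of +10.
Decoding ovzzk: shift back: o−10=e, v−10=l, z−10=p, z−10=p, k−10=a → elppa; then reverse → apple.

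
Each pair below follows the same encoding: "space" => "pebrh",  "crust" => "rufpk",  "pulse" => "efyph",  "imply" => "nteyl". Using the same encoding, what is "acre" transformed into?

s(18)→p(15) and p(15)→e(4) fit y≡21x+1 (mod 26); the inverse of 21 mod 26 is 5. Treating letters as 0–25, the rule is x ↦ 21x + 1 (mod 26).
For acre: a(0)→21·0+1≡1=b; c(2)→21·2+1≡17=r; r(17)→21·17+1≡20=u; e(4)→21·4+1≡7=h (all mod 26).

bruh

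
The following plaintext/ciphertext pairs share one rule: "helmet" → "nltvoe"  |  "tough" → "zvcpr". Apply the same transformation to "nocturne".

The shift increases by 1 at each position, starting from +6: 6, 7, 8, ….
For nocturne: n+6=t, o+7=v, c+8=k, t+9=c, u+10=e, r+11=c, n+12=z, e+13=r.

tvkceczr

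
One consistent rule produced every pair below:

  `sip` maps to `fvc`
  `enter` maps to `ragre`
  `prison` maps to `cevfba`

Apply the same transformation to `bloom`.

oybbz

Each letter is shifted forward by 13 in the alphabet (a Caesar shift of +13).
Applying it to bloom: b+13=o, l+13=y, o+13=b, o+13=b, m+13=z.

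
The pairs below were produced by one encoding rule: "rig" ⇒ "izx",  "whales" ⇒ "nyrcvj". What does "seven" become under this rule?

It's a constant shift of +17 (ROT17).
For seven: s+17=j, e+17=v, v+17=m, e+17=v, n+17=e.

jvmve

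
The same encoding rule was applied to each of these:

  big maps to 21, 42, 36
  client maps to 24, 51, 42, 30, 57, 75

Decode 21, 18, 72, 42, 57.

b(#2)→21 and i(#9)→42: differences scale by 3, so n = 3·pos + 15. Each letter becomes 3×(its alphabet position, a=1..z=26) + 15.
Undoing it on 21, 18, 72, 42, 57: 21→(21−15)÷3=2=b, 18→(18−15)÷3=1=a, 72→(72−15)÷3=19=s, 42→(42−15)÷3=9=i, 57→(57−15)÷3=14=n.

basin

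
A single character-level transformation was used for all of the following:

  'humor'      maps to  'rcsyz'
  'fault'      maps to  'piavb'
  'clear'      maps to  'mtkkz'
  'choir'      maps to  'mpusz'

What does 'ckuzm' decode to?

Shifts by position in humor: pos 0: h→r (+10), pos 1: u→c (+8), pos 2: m→s (+6), pos 3: o→y (+10), pos 4: r→z (+8) — repeating every 3. It's a Vigenère-style cipher with numeric key [10,8,6]: position i shifts by key[i mod 3].
Reversing it on ckuzm: c−10=s, k−8=c, u−6=o, z−10=p, m−8=e.

scope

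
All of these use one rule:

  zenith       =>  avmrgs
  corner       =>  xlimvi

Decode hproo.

Each pair mirrors across the alphabet (z↔a, e↔v, n↔m): positions sum to 25. This is the alphabet-reversal cipher (Atbash): a becomes z, b becomes y, etc.
Decoding hproo: h↔s, p↔k, r↔i, o↔l, o↔l.

skill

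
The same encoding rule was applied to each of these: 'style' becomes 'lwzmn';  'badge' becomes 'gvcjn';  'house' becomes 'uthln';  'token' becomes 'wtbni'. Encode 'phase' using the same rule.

euvln

s(18)→l(11) and t(19)→w(22) fit y≡11x+21 (mod 26); the inverse of 11 mod 26 is 19. Each letter's alphabet position (a=0..z=25) is mapped through 11·x+21 mod 26 — an affine cipher.
For phase: p(15)→11·15+21≡4=e; h(7)→11·7+21≡20=u; a(0)→11·0+21≡21=v; s(18)→11·18+21≡11=l; e(4)→11·4+21≡13=n (all mod 26).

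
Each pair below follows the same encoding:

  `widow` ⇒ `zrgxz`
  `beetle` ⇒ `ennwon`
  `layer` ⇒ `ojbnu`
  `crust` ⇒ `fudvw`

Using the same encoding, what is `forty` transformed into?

The shift depends on letter class: consonant w→z is +3, but vowel i→r is +9. The rule splits by letter class: vowels +9, consonants +3.
On forty: f(cons)+3=i, o(vowel)+9=x, r(cons)+3=u, t(cons)+3=w, y(cons)+3=b.

ixuwb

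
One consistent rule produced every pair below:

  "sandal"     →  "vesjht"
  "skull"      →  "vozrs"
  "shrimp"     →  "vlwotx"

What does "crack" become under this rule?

fvfir

In sandal: s→v is +3, a→e is +4, n→s is +5, d→j is +6 — the shift increases by 1 each position. The shift increases by 1 at each position, starting from +3: 3, 4, 5, ….
For crack: c+3=f, r+4=v, a+5=f, c+6=i, k+7=r.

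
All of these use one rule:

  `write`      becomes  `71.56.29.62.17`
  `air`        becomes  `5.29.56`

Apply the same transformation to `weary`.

w(#23)→71 and r(#18)→56: differences scale by 3, so n = 3·pos + 2. Each letter becomes 3×(its alphabet position, a=1..z=26) + 2.
On weary: w=23→71, e=5→17, a=1→5, r=18→56, y=25→77.

71.17.5.56.77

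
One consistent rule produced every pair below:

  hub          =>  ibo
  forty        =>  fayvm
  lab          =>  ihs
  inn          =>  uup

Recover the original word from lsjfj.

The output letters match the input read backwards, each shifted +7: hub reversed is buh. Two steps: reverse the string, then apply a Caesar shift of +7.
Decoding lsjfj: shift back: l−7=e, s−7=l, j−7=c, f−7=y, j−7=c → elcyc; then reverse → cycle.

cycle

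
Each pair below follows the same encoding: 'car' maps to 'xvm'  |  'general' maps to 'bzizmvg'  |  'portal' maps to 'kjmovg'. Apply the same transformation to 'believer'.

wzgdzqzm

Every letter moves 21 places later in the alphabet, wrapping around z→a.
For believer: b+21=w, e+21=z, l+21=g, i+21=d, e+21=z, v+21=q, e+21=z, r+21=m.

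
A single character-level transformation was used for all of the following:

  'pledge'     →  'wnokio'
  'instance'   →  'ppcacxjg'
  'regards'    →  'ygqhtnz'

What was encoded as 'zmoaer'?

The shifts repeat in a cycle of length 3: positions 0,1,… shift by +7, +2, +10, then the pattern repeats.
Undoing it on zmoaer: z−7=s, m−2=k, o−10=e, a−7=t, e−2=c, r−10=h.

sketch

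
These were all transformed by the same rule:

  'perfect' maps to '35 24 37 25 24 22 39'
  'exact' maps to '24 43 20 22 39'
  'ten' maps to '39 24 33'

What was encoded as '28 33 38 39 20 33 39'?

p is letter #16 and maps to 35: an offset of 19. The number is (letter's place in the alphabet, a=1) + 19.
Undoing it on 28 33 38 39 20 33 39: 28→(28−19)÷1=9=i, 33→(33−19)÷1=14=n, 38→(38−19)÷1=19=s, 39→(39−19)÷1=20=t, 20→(20−19)÷1=1=a, 33→(33−19)÷1=14=n, 39→(39−19)÷1=20=t.

instant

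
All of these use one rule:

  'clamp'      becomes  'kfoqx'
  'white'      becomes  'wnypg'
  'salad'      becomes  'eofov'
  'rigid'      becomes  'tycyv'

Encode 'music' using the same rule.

qaeyk

c(2)→k(10) and l(11)→f(5) fit y≡11x+14 (mod 26); the inverse of 11 mod 26 is 19. Each letter's alphabet position (a=0..z=25) is mapped through 11·x+14 mod 26 — an affine cipher.
For music: m(12)→11·12+14≡16=q; u(20)→11·20+14≡0=a; s(18)→11·18+14≡4=e; i(8)→11·8+14≡24=y; c(2)→11·2+14≡10=k (all mod 26).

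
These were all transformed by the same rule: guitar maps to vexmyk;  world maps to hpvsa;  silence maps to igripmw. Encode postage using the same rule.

The output letters match the input read backwards, each shifted +4: guitar reversed is ratiug. The word is reversed, then every letter is shifted forward by 4.
For postage: reverse → egatsop; then shift: e+4=i, g+4=k, a+4=e, t+4=x, s+4=w, o+4=s, p+4=t.

ikexwst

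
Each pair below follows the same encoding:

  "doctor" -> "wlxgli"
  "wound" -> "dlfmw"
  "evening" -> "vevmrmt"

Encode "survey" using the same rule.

d(3)→w(22) and o(14)→l(11) fit y≡25x+25 (mod 26); the inverse of 25 mod 26 is 25. Each letter's alphabet position (a=0..z=25) is mapped through 25·x+25 mod 26 — an affine cipher.
For survey: s(18)→25·18+25≡7=h; u(20)→25·20+25≡5=f; r(17)→25·17+25≡8=i; v(21)→25·21+25≡4=e; e(4)→25·4+25≡21=v; y(24)→25·24+25≡1=b (all mod 26).

hfievb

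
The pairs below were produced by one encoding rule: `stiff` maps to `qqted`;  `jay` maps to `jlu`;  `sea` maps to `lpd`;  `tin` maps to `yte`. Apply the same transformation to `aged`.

Two steps: reverse the string, then apply a Caesar shift of +11.
Applying it to aged: reverse → dega; then shift: d+11=o, e+11=p, g+11=r, a+11=l.

oprl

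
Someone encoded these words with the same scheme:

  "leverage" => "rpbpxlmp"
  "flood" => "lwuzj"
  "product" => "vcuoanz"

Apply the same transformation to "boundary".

hzayjlxj

It's a Vigenère-style cipher with numeric key [6,11]: position i shifts by key[i mod 2].
Applying it to boundary: b+6=h, o+11=z, u+6=a, n+11=y, d+6=j, a+11=l, r+6=x, y+11=j.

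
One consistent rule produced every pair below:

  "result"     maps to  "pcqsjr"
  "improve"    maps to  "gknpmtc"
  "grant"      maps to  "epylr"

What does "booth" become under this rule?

zmmrf

Compare letters: r→p is +24, e→c is +24, s→q is +24 — a constant shift. Every letter moves 24 places later in the alphabet, wrapping around z→a.
For booth: b+24=z, o+24=m, o+24=m, t+24=r, h+24=f.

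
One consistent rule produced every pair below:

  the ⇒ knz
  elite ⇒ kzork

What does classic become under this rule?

ioyygri

Two steps: reverse the string, then apply a Caesar shift of +6.
Applying it to classic: reverse → cissalc; then shift: c+6=i, i+6=o, s+6=y, s+6=y, a+6=g, l+6=r, c+6=i.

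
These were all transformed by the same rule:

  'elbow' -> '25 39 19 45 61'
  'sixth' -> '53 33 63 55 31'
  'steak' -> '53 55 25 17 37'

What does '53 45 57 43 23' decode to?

e(#5)→25 and l(#12)→39: differences scale by 2, so n = 2·pos + 15. The formula is n = 2×(alphabet index, a=1) + 15.
Reversing it on 53 45 57 43 23: 53→(53−15)÷2=19=s, 45→(45−15)÷2=15=o, 57→(57−15)÷2=21=u, 43→(43−15)÷2=14=n, 23→(23−15)÷2=4=d.

sound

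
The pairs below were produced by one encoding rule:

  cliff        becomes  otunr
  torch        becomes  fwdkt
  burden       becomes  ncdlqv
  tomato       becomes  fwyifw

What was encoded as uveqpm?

Shifts by position in cliff: pos 0: c→o (+12), pos 1: l→t (+8), pos 2: i→u (+12), pos 3: f→n (+8) — repeating every 2. The shifts repeat in a cycle of length 2: positions 0,1,… shift by +12, +8, then the pattern repeats.
Decoding uveqpm: u−12=i, v−8=n, e−12=s, q−8=i, p−12=d, m−8=e.

inside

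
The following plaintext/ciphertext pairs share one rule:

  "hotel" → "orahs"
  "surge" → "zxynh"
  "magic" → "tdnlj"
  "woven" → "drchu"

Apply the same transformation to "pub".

wxi

The rule splits by letter class: vowels +3, consonants +7.
For pub: p(cons)+7=w, u(vowel)+3=x, b(cons)+7=i.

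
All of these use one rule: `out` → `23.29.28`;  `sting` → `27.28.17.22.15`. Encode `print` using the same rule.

o is letter #15 and maps to 23: an offset of 8. The number is (letter's place in the alphabet, a=1) + 8.
For print: p=16→24, r=18→26, i=9→17, n=14→22, t=20→28.

24.26.17.22.28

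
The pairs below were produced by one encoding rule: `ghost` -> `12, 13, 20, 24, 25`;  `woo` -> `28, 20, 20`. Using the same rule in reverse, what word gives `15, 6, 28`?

g is letter #7 and maps to 12: an offset of 5. The number is (letter's place in the alphabet, a=1) + 5.
Decoding 15, 6, 28: 15→(15−5)÷1=10=j, 6→(6−5)÷1=1=a, 28→(28−5)÷1=23=w.

jaw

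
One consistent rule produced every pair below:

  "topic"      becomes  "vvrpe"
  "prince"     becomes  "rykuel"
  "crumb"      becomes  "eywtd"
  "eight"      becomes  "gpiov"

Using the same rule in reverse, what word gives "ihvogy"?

The shifts repeat in a cycle of length 2: positions 0,1,… shift by +2, +7, then the pattern repeats.
Reversing it on ihvogy: i−2=g, h−7=a, v−2=t, o−7=h, g−2=e, y−7=r.

gather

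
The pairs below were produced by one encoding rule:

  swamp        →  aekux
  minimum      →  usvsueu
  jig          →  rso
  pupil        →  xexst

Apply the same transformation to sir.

The shift depends on letter class: consonant s→a is +8, but vowel a→k is +10. The rule splits by letter class: vowels +10, consonants +8.
Applying it to sir: s(cons)+8=a, i(vowel)+10=s, r(cons)+8=z.

asz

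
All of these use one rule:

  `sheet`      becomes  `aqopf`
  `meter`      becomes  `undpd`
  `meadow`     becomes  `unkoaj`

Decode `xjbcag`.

In sheet: s→a is +8, h→q is +9, e→o is +10, e→p is +11 — the shift increases by 1 each position. Letter i (0-indexed) is shifted by i+8, so successive shifts are 8, 9, 10, ….
Undoing it on xjbcag: x−8=p, j−9=a, b−10=r, c−11=r, a−12=o, g−13=t.

parrot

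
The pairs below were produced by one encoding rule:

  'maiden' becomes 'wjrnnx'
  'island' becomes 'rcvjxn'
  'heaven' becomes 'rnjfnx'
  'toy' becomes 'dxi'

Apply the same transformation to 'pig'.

Vowels shift forward by 9 and consonants shift forward by 10.
For pig: p(cons)+10=z, i(vowel)+9=r, g(cons)+10=q.

zrq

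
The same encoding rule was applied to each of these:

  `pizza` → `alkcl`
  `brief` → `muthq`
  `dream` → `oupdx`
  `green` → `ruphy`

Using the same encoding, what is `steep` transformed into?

dwpha

Shifts by position in pizza: pos 0: p→a (+11), pos 1: i→l (+3), pos 2: z→k (+11), pos 3: z→c (+3) — repeating every 2. The shifts repeat in a cycle of length 2: positions 0,1,… shift by +11, +3, then the pattern repeats.
On steep: s+11=d, t+3=w, e+11=p, e+3=h, p+11=a.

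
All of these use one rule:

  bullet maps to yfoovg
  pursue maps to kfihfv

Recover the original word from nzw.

Each pair mirrors across the alphabet (b↔y, u↔f, l↔o): positions sum to 25. Each letter is replaced by its mirror in the alphabet: a↔z, b↔y, c↔x, and so on (the Atbash cipher).
Decoding nzw: n↔m, z↔a, w↔d.

mad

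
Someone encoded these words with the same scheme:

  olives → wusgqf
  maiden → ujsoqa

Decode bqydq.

The shift increases by 1 at each position, starting from +8: 8, 9, 10, ….
Decoding bqydq: b−8=t, q−9=h, y−10=o, d−11=s, q−12=e.

those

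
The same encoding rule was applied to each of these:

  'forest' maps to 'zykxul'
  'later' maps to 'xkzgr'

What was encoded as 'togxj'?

The output letters match the input read backwards, each shifted +6: forest reversed is tserof. Two steps: reverse the string, then apply a Caesar shift of +6.
Reversing it on togxj: shift back: t−6=n, o−6=i, g−6=a, x−6=r, j−6=d → niard; then reverse → drain.

drain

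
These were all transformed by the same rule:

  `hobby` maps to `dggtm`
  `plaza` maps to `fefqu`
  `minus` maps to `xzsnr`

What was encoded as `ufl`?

gap

The word is reversed, then every letter is shifted forward by 5.
Reversing it on ufl: shift back: u−5=p, f−5=a, l−5=g → pag; then reverse → gap.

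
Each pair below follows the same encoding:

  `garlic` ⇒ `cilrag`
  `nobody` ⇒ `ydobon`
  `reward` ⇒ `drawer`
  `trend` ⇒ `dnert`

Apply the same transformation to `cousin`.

nisuoc

The word is simply reversed.
For cousin: reverse → nisuoc.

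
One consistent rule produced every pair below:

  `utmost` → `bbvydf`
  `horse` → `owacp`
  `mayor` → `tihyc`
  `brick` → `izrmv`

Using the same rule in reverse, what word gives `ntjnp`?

glade

In utmost: u→b is +7, t→b is +8, m→v is +9, o→y is +10 — the shift increases by 1 each position. Letter i (0-indexed) is shifted by i+7, so successive shifts are 7, 8, 9, ….
Reversing it on ntjnp: n−7=g, t−8=l, j−9=a, n−10=d, p−11=e.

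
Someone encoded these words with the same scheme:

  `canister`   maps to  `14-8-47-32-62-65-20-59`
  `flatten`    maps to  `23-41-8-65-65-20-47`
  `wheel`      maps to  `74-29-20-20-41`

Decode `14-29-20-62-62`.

chess

Each letter becomes 3×(its alphabet position, a=1..z=26) + 5.
Decoding 14-29-20-62-62: 14→(14−5)÷3=3=c, 29→(29−5)÷3=8=h, 20→(20−5)÷3=5=e, 62→(62−5)÷3=19=s, 62→(62−5)÷3=19=s.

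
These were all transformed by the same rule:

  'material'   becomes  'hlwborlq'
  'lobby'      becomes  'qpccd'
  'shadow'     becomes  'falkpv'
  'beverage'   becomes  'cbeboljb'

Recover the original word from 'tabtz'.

m(12)→h(7) and a(0)→l(11) fit y≡17x+11 (mod 26); the inverse of 17 mod 26 is 23. This is an affine cipher: with a=0,…,z=25, each position x becomes (17x+11) mod 26.
Reversing it on tabtz: t(19)→23·(19−11)≡2=c; a(0)→23·(0−11)≡7=h; b(1)→23·(1−11)≡4=e; t(19)→23·(19−11)≡2=c; z(25)→23·(25−11)≡10=k (all mod 26).

check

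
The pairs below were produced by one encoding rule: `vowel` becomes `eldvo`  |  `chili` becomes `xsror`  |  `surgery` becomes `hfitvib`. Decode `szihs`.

Letters are reflected about the middle of the alphabet (position → 25−position): Atbash.
Undoing it on szihs: s↔h, z↔a, i↔r, h↔s, s↔h.

harsh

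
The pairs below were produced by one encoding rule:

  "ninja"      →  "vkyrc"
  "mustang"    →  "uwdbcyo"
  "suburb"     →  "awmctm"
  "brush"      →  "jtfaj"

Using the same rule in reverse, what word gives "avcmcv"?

Shifts by position in ninja: pos 0: n→v (+8), pos 1: i→k (+2), pos 2: n→y (+11), pos 3: j→r (+8), pos 4: a→c (+2) — repeating every 3. It's a Vigenère-style cipher with numeric key [8,2,11]: position i shifts by key[i mod 3].
Undoing it on avcmcv: a−8=s, v−2=t, c−11=r, m−8=e, c−2=a, v−11=k.

streak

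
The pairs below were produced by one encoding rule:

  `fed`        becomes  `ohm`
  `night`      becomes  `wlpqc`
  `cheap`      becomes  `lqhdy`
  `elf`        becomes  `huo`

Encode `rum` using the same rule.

Two shifts are in play — +3 for a/e/i/o/u, +9 for every other letter.
Applying it to rum: r(cons)+9=a, u(vowel)+3=x, m(cons)+9=v.

axv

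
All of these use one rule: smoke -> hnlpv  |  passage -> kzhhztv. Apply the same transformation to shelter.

Each pair mirrors across the alphabet (s↔h, m↔n, o↔l): positions sum to 25. Each letter is replaced by its mirror in the alphabet: a↔z, b↔y, c↔x, and so on (the Atbash cipher).
Applying it to shelter: s↔h, h↔s, e↔v, l↔o, t↔g, e↔v, r↔i.

hsvogvi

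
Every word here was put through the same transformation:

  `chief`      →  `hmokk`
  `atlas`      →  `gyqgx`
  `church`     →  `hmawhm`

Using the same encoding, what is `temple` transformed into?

ykruqk

Two shifts are in play — +6 for a/e/i/o/u, +5 for every other letter.
For temple: t(cons)+5=y, e(vowel)+6=k, m(cons)+5=r, p(cons)+5=u, l(cons)+5=q, e(vowel)+6=k.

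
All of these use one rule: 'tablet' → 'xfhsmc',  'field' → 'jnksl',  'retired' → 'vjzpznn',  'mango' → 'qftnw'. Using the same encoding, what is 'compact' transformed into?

Letter i (0-indexed) is shifted by i+4, so successive shifts are 4, 5, 6, ….
On compact: c+4=g, o+5=t, m+6=s, p+7=w, a+8=i, c+9=l, t+10=d.

gtswild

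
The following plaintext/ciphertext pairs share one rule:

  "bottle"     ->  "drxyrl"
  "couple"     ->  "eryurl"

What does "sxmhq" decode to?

In bottle: b→d is +2, o→r is +3, t→x is +4, t→y is +5 — the shift increases by 1 each position. The shift increases by 1 at each position, starting from +2: 2, 3, 4, ….
Undoing it on sxmhq: s−2=q, x−3=u, m−4=i, h−5=c, q−6=k.

quick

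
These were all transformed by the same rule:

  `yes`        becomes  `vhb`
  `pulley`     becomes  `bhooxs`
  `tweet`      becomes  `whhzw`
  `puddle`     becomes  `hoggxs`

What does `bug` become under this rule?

The output letters match the input read backwards, each shifted +3: yes reversed is sey. The word is reversed, then every letter is shifted forward by 3.
On bug: reverse → gub; then shift: g+3=j, u+3=x, b+3=e.

jxe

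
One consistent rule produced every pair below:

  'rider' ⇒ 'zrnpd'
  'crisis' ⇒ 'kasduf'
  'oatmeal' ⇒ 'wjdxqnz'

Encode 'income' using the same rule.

qwmzyr

In rider: r→z is +8, i→r is +9, d→n is +10, e→p is +11 — the shift increases by 1 each position. Each letter shifts forward by (position + 8), i.e. 8, 9, 10, … — the shift grows by one for each successive letter.
For income: i+8=q, n+9=w, c+10=m, o+11=z, m+12=y, e+13=r.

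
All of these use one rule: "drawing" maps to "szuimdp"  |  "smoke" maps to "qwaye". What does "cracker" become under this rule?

dqwomdo

The output letters match the input read backwards, each shifted +12: drawing reversed is gniward. Read the word backwards and shift each letter +12.
Applying it to cracker: reverse → rekcarc; then shift: r+12=d, e+12=q, k+12=w, c+12=o, a+12=m, r+12=d, c+12=o.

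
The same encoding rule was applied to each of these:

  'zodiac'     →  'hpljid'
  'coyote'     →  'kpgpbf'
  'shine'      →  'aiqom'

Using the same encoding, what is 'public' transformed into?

xvjmqd

Shifts by position in zodiac: pos 0: z→h (+8), pos 1: o→p (+1), pos 2: d→l (+8), pos 3: i→j (+1) — repeating every 2. It's a Vigenère-style cipher with numeric key [8,1]: position i shifts by key[i mod 2].
Applying it to public: p+8=x, u+1=v, b+8=j, l+1=m, i+8=q, c+1=d.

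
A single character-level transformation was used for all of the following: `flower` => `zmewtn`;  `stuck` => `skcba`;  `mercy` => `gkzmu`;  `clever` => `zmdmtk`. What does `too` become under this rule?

Read the word backwards and shift each letter +8.
Applying it to too: reverse → oot; then shift: o+8=w, o+8=w, t+8=b.

wwb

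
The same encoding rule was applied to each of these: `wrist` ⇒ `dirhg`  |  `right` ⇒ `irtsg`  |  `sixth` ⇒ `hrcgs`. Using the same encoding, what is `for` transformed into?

uli

Each pair mirrors across the alphabet (w↔d, r↔i, i↔r): positions sum to 25. Each letter is replaced by its mirror in the alphabet: a↔z, b↔y, c↔x, and so on (the Atbash cipher).
On for: f↔u, o↔l, r↔i.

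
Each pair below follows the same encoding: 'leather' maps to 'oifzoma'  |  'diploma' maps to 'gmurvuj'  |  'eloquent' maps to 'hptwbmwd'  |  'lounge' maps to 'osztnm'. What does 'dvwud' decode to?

In leather: l→o is +3, e→i is +4, a→f is +5, t→z is +6 — the shift increases by 1 each position. The shift increases by 1 at each position, starting from +3: 3, 4, 5, ….
Reversing it on dvwud: d−3=a, v−4=r, w−5=r, u−6=o, d−7=w.

arrow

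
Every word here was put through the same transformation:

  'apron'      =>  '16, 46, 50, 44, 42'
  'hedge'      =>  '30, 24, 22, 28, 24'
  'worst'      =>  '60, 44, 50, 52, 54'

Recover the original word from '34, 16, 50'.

jar

a(#1)→16 and p(#16)→46: differences scale by 2, so n = 2·pos + 14. The formula is n = 2×(alphabet index, a=1) + 14.
Reversing it on 34, 16, 50: 34→(34−14)÷2=10=j, 16→(16−14)÷2=1=a, 50→(50−14)÷2=18=r.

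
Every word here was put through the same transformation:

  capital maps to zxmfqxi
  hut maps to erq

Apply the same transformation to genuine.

dbkrfkb

Every letter moves 23 places later in the alphabet, wrapping around z→a.
On genuine: g+23=d, e+23=b, n+23=k, u+23=r, i+23=f, n+23=k, e+23=b.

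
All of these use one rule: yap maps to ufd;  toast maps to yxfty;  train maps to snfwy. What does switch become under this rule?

mhynbx

The output letters match the input read backwards, each shifted +5: yap reversed is pay. Read the word backwards and shift each letter +5.
Applying it to switch: reverse → hctiws; then shift: h+5=m, c+5=h, t+5=y, i+5=n, w+5=b, s+5=x.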